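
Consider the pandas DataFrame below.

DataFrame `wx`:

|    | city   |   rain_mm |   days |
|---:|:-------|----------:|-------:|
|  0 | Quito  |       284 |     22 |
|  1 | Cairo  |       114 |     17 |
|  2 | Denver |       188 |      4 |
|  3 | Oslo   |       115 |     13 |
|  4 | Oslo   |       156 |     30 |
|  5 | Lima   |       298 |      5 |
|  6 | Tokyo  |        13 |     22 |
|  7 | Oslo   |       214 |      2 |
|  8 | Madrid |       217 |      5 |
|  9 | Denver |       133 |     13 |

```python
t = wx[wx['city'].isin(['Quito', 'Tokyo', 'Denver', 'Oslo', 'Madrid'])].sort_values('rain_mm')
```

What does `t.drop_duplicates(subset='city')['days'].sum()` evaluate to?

75

filter rows where city in ['Quito', 'Tokyo', 'Denver', 'Oslo', 'Madrid']:
     city  rain_mm  days
0   Quito      284    22
2  Denver      188     4
3    Oslo      115    13
4    Oslo      156    30
6   Tokyo       13    22
7    Oslo      214     2
8  Madrid      217     5
9  Denver      133    13
sort by rain_mm:
     city  rain_mm  days
6   Tokyo       13    22
3    Oslo      115    13
9  Denver      133    13
4    Oslo      156    30
2  Denver      188     4
7    Oslo      214     2
8  Madrid      217     5
0   Quito      284    22
drop duplicate city (keep=first):
     city  rain_mm  days
6   Tokyo       13    22
3    Oslo      115    13
9  Denver      133    13
8  Madrid      217     5
0   Quito      284    22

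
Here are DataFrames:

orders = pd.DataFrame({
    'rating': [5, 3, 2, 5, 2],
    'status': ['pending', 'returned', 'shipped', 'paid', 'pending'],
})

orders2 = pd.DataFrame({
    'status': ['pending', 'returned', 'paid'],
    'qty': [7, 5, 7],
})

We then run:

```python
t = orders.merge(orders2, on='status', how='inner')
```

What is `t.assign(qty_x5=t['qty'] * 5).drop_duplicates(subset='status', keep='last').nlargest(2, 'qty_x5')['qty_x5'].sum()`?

merge on 'status' (how='inner') → 4 rows:
   rating    status  qty
0       5   pending    7
1       3  returned    5
2       5      paid    7
3       2   pending    7
add column qty_x5 = t['qty'] * 5:
   rating    status  qty  qty_x5
0       5   pending    7      35
1       3  returned    5      25
2       5      paid    7      35
3       2   pending    7      35
drop duplicate status (keep=last):
   rating    status  qty  qty_x5
1       3  returned    5      25
2       5      paid    7      35
3       2   pending    7      35
take 2 rows with largest qty_x5:
   rating   status  qty  qty_x5
2       5     paid    7      35
3       2  pending    7      35

70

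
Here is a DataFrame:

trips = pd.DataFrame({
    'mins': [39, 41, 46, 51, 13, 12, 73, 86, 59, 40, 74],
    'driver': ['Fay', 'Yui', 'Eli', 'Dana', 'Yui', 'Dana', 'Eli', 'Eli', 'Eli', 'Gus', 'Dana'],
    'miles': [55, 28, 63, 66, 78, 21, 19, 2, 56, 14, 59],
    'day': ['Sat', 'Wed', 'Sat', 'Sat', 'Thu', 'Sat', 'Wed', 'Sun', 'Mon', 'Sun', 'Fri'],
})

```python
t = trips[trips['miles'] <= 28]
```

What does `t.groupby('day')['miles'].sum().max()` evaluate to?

filter rows where miles <= 28:
   mins driver  miles  day
1    41    Yui     28  Wed
5    12   Dana     21  Sat
6    73    Eli     19  Wed
7    86    Eli      2  Sun
9    40    Gus     14  Sun
group by day, sum of miles:
day
Sat    21
Sun    16
Wed    47
Name: miles, dtype: int64
So max() = 47.

47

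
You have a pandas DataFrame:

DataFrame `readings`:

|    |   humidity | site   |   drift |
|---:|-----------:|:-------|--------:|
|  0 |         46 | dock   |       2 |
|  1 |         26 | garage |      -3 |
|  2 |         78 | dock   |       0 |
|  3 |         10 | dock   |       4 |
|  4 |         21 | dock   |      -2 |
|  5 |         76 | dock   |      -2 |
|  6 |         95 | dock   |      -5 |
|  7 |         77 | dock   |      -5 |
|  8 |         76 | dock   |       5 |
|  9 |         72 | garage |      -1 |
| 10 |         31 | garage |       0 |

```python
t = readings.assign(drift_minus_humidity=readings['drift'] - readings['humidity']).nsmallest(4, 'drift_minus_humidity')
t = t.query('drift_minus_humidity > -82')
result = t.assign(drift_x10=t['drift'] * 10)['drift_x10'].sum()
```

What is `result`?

-20

add column drift_minus_humidity = readings['drift'] - readings['humidity']:
    humidity    site  drift  drift_minus_humidity
0         46    dock      2                   -44
1         26  garage     -3                   -29
2         78    dock      0                   -78
3         10    dock      4                    -6
4         21    dock     -2                   -23
5         76    dock     -2                   -78
6         95    dock     -5                  -100
7         77    dock     -5                   -82
8         76    dock      5                   -71
9         72  garage     -1                   -73
10        31  garage      0                   -31
take 4 rows with smallest drift_minus_humidity:
   humidity  site  drift  drift_minus_humidity
6        95  dock     -5                  -100
7        77  dock     -5                   -82
2        78  dock      0                   -78
5        76  dock     -2                   -78
filter rows where drift_minus_humidity > -82:
   humidity  site  drift  drift_minus_humidity
2        78  dock      0                   -78
5        76  dock     -2                   -78
add column drift_x10 = t['drift'] * 10:
   humidity  site  drift  drift_minus_humidity  drift_x10
2        78  dock      0                   -78          0
5        76  dock     -2                   -78        -20
Finally, sum of column 'drift_x10' = -20.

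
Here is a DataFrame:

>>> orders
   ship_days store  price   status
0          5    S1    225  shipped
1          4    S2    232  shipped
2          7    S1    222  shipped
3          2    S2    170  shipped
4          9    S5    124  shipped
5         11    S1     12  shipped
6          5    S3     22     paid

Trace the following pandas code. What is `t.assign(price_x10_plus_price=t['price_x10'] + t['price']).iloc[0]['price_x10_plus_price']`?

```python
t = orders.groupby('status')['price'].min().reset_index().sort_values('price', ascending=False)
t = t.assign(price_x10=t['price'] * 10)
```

242

group by status, min of price:
status
paid       22
shipped    12
Name: price, dtype: int64
reset_index():
    status  price
0     paid     22
1  shipped     12
sort by price descending:
    status  price
0     paid     22
1  shipped     12
add column price_x10 = t['price'] * 10:
    status  price  price_x10
0     paid     22        220
1  shipped     12        120
add column price_x10_plus_price = t['price_x10'] + t['price']:
    status  price  price_x10  price_x10_plus_price
0     paid     22        220                   242
1  shipped     12        120                   132
Reading off the value at position 0, column 'price_x10_plus_price', we get 242.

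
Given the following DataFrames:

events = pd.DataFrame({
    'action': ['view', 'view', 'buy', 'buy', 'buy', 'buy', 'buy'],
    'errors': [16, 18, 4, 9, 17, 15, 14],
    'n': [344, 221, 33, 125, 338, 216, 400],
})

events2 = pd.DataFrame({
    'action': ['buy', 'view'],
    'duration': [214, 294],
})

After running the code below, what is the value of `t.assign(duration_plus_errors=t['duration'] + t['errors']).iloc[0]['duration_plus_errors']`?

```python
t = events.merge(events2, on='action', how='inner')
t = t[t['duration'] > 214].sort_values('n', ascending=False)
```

merge on 'action' (how='inner') → 7 rows:
  action  errors    n  duration
0   view      16  344       294
1   view      18  221       294
2    buy       4   33       214
3    buy       9  125       214
4    buy      17  338       214
5    buy      15  216       214
6    buy      14  400       214
filter rows where duration > 214:
  action  errors    n  duration
0   view      16  344       294
1   view      18  221       294
sort by n descending:
  action  errors    n  duration
0   view      16  344       294
1   view      18  221       294
add column duration_plus_errors = t['duration'] + t['errors']:
  action  errors    n  duration  duration_plus_errors
0   view      16  344       294                   310
1   view      18  221       294                   312
The value at position 0, column 'duration_plus_errors' is 310.

310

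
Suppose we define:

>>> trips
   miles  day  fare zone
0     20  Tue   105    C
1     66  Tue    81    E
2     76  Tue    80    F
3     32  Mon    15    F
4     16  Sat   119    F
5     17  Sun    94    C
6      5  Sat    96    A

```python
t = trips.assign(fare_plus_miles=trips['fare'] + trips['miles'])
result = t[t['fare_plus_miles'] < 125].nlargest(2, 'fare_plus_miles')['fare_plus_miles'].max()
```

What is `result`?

add column fare_plus_miles = trips['fare'] + trips['miles']:
   miles  day  fare zone  fare_plus_miles
0     20  Tue   105    C              125
1     66  Tue    81    E              147
2     76  Tue    80    F              156
3     32  Mon    15    F               47
4     16  Sat   119    F              135
5     17  Sun    94    C              111
6      5  Sat    96    A              101
filter rows where fare_plus_miles < 125:
   miles  day  fare zone  fare_plus_miles
3     32  Mon    15    F               47
5     17  Sun    94    C              111
6      5  Sat    96    A              101
take 2 rows with largest fare_plus_miles:
   miles  day  fare zone  fare_plus_miles
5     17  Sun    94    C              111
6      5  Sat    96    A              101
The max of column 'fare_plus_miles' is 111.

111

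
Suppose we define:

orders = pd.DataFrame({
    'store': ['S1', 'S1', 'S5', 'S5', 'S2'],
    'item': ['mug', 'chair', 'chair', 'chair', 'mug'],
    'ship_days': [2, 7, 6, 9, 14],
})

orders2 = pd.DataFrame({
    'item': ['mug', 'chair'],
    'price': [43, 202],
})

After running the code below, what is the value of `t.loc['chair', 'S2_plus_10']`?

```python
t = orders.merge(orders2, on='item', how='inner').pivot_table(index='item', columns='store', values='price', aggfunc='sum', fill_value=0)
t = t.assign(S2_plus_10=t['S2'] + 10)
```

merge on 'item' (how='inner') → 5 rows:
  store   item  ship_days  price
0    S1    mug          2     43
1    S1  chair          7    202
2    S5  chair          6    202
3    S5  chair          9    202
4    S2    mug         14     43
pivot: rows=item, cols=store, sum(price):
store   S1  S2   S5
item               
chair  202   0  404
mug     43  43    0
add column S2_plus_10 = t['S2'] + 10:
store   S1  S2   S5  S2_plus_10
item                           
chair  202   0  404          10
mug     43  43    0          53
Finally, value at row 'chair', column 'S2_plus_10' = 10.

10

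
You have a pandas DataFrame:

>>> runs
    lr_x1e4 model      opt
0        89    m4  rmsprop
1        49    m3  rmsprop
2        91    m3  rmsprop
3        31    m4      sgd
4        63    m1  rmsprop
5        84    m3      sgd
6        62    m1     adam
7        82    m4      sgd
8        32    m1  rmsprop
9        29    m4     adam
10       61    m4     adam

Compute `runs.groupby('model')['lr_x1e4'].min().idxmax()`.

m3

group by model, min of lr_x1e4:
model
m1    32
m3    49
m4    29
Name: lr_x1e4, dtype: int64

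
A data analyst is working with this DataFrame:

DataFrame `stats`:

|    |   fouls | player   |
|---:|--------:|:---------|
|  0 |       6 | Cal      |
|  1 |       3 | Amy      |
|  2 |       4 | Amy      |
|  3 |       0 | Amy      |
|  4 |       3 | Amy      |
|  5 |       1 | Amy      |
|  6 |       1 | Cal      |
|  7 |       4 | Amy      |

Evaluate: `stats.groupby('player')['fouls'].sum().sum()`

group by player, sum of fouls:
player
Amy    15
Cal     7
Name: fouls, dtype: int64

22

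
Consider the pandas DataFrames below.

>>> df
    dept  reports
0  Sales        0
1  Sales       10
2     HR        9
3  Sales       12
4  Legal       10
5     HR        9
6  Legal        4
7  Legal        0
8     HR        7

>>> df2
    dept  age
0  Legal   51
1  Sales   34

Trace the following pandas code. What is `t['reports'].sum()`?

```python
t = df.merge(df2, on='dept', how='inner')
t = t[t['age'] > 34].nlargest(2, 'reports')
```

14

merge on 'dept' (how='inner') → 6 rows:
    dept  reports  age
0  Sales        0   34
1  Sales       10   34
2  Sales       12   34
3  Legal       10   51
4  Legal        4   51
5  Legal        0   51
filter rows where age > 34:
    dept  reports  age
3  Legal       10   51
4  Legal        4   51
5  Legal        0   51
take 2 rows with largest reports:
    dept  reports  age
3  Legal       10   51
4  Legal        4   51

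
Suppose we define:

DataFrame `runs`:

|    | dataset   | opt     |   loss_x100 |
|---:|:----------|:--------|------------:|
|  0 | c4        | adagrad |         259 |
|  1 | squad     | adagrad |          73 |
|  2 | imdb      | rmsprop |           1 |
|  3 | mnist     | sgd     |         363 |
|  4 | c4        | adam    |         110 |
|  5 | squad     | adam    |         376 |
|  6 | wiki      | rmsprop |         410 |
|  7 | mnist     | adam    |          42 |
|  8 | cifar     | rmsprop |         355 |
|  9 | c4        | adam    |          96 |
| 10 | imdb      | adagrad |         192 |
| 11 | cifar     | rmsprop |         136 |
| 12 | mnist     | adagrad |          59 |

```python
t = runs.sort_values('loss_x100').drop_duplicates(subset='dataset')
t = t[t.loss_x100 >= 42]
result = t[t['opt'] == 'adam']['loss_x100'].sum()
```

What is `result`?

138

sort by loss_x100:
   dataset      opt  loss_x100
2     imdb  rmsprop          1
7    mnist     adam         42
12   mnist  adagrad         59
1    squad  adagrad         73
9       c4     adam         96
4       c4     adam        110
11   cifar  rmsprop        136
10    imdb  adagrad        192
0       c4  adagrad        259
8    cifar  rmsprop        355
3    mnist      sgd        363
5    squad     adam        376
6     wiki  rmsprop        410
drop duplicate dataset (keep=first):
   dataset      opt  loss_x100
2     imdb  rmsprop          1
7    mnist     adam         42
1    squad  adagrad         73
9       c4     adam         96
11   cifar  rmsprop        136
6     wiki  rmsprop        410
filter rows where loss_x100 >= 42:
   dataset      opt  loss_x100
7    mnist     adam         42
1    squad  adagrad         73
9       c4     adam         96
11   cifar  rmsprop        136
6     wiki  rmsprop        410
filter rows where opt == 'adam':
  dataset   opt  loss_x100
7   mnist  adam         42
9      c4  adam         96
sum of column 'loss_x100' → 138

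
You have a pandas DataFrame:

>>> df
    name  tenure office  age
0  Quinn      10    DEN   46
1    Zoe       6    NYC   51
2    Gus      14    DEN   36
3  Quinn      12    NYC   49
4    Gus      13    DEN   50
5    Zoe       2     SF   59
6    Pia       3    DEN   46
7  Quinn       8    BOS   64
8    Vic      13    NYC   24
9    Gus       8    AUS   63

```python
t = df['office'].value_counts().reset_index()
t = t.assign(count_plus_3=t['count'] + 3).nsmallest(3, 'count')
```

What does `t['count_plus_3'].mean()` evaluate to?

value_counts of office:
office
DEN    4
NYC    3
SF     1
BOS    1
AUS    1
Name: count, dtype: int64
reset_index():
  office  count
0    DEN      4
1    NYC      3
2     SF      1
3    BOS      1
4    AUS      1
add column count_plus_3 = t['count'] + 3:
  office  count  count_plus_3
0    DEN      4             7
1    NYC      3             6
2     SF      1             4
3    BOS      1             4
4    AUS      1             4
take 3 rows with smallest count:
  office  count  count_plus_3
2     SF      1             4
3    BOS      1             4
4    AUS      1             4
Hence 4.0.

4.0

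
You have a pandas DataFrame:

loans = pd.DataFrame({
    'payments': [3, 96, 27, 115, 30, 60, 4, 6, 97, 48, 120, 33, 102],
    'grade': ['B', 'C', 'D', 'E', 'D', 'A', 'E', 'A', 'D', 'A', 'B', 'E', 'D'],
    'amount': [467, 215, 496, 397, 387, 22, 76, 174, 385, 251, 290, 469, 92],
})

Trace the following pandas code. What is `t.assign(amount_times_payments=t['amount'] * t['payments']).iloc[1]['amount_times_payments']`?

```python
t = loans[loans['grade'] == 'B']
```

34800

filter rows where grade == 'B':
    payments grade  amount
0          3     B     467
10       120     B     290
add column amount_times_payments = t['amount'] * t['payments']:
    payments grade  amount  amount_times_payments
0          3     B     467                   1401
10       120     B     290                  34800
Taking the value at position 1, column 'amount_times_payments' gives 34800.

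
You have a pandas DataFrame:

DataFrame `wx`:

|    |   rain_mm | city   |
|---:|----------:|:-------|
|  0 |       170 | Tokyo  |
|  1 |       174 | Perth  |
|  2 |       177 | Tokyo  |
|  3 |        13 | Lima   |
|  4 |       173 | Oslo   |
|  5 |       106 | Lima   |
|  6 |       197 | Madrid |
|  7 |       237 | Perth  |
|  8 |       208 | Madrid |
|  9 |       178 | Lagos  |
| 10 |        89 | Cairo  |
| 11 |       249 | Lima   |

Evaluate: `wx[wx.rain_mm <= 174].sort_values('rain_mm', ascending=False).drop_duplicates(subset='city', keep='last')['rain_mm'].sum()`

619

filter rows where rain_mm <= 174:
    rain_mm   city
0       170  Tokyo
1       174  Perth
3        13   Lima
4       173   Oslo
5       106   Lima
10       89  Cairo
sort by rain_mm descending:
    rain_mm   city
1       174  Perth
4       173   Oslo
0       170  Tokyo
5       106   Lima
10       89  Cairo
3        13   Lima
drop duplicate city (keep=last):
    rain_mm   city
1       174  Perth
4       173   Oslo
0       170  Tokyo
10       89  Cairo
3        13   Lima
So sum() = 619.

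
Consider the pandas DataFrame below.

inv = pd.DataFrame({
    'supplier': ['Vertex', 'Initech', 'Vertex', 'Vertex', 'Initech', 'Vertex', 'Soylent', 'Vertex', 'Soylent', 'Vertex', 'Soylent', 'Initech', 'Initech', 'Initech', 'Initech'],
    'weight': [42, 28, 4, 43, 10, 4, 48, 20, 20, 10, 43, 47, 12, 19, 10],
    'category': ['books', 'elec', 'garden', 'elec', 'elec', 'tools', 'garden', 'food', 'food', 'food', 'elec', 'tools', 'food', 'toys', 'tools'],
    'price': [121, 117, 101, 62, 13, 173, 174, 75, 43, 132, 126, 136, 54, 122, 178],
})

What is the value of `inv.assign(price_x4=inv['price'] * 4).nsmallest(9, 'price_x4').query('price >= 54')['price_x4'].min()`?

add column price_x4 = inv['price'] * 4:
   supplier  weight category  price  price_x4
0    Vertex      42    books    121       484
1   Initech      28     elec    117       468
2    Vertex       4   garden    101       404
3    Vertex      43     elec     62       248
4   Initech      10     elec     13        52
5    Vertex       4    tools    173       692
6   Soylent      48   garden    174       696
7    Vertex      20     food     75       300
8   Soylent      20     food     43       172
9    Vertex      10     food    132       528
10  Soylent      43     elec    126       504
11  Initech      47    tools    136       544
12  Initech      12     food     54       216
13  Initech      19     toys    122       488
14  Initech      10    tools    178       712
take 9 rows with smallest price_x4:
   supplier  weight category  price  price_x4
4   Initech      10     elec     13        52
8   Soylent      20     food     43       172
12  Initech      12     food     54       216
3    Vertex      43     elec     62       248
7    Vertex      20     food     75       300
2    Vertex       4   garden    101       404
1   Initech      28     elec    117       468
0    Vertex      42    books    121       484
13  Initech      19     toys    122       488
filter rows where price >= 54:
   supplier  weight category  price  price_x4
12  Initech      12     food     54       216
3    Vertex      43     elec     62       248
7    Vertex      20     food     75       300
2    Vertex       4   garden    101       404
1   Initech      28     elec    117       468
0    Vertex      42    books    121       484
13  Initech      19     toys    122       488
The min of column 'price_x4' is 216.

216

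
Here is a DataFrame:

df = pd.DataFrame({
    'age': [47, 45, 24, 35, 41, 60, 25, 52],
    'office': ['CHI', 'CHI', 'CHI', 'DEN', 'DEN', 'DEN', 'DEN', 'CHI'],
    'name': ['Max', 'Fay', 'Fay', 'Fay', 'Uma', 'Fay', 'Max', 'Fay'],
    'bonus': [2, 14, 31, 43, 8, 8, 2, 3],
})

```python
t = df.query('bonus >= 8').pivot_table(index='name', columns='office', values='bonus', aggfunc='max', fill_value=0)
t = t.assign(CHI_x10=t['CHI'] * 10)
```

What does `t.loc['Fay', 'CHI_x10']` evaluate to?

310

filter rows where bonus >= 8:
   age office name  bonus
1   45    CHI  Fay     14
2   24    CHI  Fay     31
3   35    DEN  Fay     43
4   41    DEN  Uma      8
5   60    DEN  Fay      8
pivot: rows=name, cols=office, max(bonus):
office  CHI  DEN
name            
Fay      31   43
Uma       0    8
add column CHI_x10 = t['CHI'] * 10:
office  CHI  DEN  CHI_x10
name                     
Fay      31   43      310
Uma       0    8        0
Taking the value at row 'Fay', column 'CHI_x10' gives 310.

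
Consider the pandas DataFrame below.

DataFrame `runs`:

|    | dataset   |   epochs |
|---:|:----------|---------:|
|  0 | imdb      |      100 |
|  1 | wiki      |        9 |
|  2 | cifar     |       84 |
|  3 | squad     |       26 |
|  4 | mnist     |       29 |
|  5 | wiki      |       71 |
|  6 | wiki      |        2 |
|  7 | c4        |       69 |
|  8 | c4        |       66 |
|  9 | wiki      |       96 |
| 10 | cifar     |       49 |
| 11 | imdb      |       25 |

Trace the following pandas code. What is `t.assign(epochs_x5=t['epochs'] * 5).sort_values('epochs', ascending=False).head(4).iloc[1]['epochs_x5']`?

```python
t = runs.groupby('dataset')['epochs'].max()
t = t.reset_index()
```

480

group by dataset, max of epochs:
dataset
c4        69
cifar     84
imdb     100
mnist     29
squad     26
wiki      96
Name: epochs, dtype: int64
reset_index():
  dataset  epochs
0      c4      69
1   cifar      84
2    imdb     100
3   mnist      29
4   squad      26
5    wiki      96
add column epochs_x5 = t['epochs'] * 5:
  dataset  epochs  epochs_x5
0      c4      69        345
1   cifar      84        420
2    imdb     100        500
3   mnist      29        145
4   squad      26        130
5    wiki      96        480
sort by epochs descending:
  dataset  epochs  epochs_x5
2    imdb     100        500
5    wiki      96        480
1   cifar      84        420
0      c4      69        345
3   mnist      29        145
4   squad      26        130
take first 4 rows:
  dataset  epochs  epochs_x5
2    imdb     100        500
5    wiki      96        480
1   cifar      84        420
0      c4      69        345
Then the value at position 1, column 'epochs_x5': 480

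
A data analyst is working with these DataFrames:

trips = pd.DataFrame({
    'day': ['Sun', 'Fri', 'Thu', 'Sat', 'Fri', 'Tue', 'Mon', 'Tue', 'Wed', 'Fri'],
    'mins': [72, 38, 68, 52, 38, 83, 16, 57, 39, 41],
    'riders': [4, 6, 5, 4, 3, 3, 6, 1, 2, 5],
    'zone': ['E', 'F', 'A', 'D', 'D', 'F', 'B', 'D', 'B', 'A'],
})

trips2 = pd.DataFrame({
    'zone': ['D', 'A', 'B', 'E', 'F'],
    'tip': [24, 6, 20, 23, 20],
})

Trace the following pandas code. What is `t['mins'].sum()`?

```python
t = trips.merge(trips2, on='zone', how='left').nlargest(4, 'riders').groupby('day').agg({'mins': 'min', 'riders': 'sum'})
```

122

merge on 'zone' (how='left') → 10 rows:
   day  mins  riders zone  tip
0  Sun    72       4    E   23
1  Fri    38       6    F   20
2  Thu    68       5    A    6
3  Sat    52       4    D   24
4  Fri    38       3    D   24
5  Tue    83       3    F   20
6  Mon    16       6    B   20
7  Tue    57       1    D   24
8  Wed    39       2    B   20
9  Fri    41       5    A    6
take 4 rows with largest riders:
   day  mins  riders zone  tip
1  Fri    38       6    F   20
6  Mon    16       6    B   20
2  Thu    68       5    A    6
9  Fri    41       5    A    6
group by day: min(mins), sum(riders):
     mins  riders
day              
Fri    38      11
Mon    16       6
Thu    68       5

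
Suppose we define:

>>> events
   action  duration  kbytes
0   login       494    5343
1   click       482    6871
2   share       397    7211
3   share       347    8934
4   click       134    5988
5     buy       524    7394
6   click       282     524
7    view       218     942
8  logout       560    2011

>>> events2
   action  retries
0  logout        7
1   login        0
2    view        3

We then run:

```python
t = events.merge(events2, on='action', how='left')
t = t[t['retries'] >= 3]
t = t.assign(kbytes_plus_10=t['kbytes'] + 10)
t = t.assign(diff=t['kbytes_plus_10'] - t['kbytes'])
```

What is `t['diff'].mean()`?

merge on 'action' (how='left') → 9 rows:
   action  duration  kbytes  retries
0   login       494    5343      0.0
1   click       482    6871      NaN
2   share       397    7211      NaN
3   share       347    8934      NaN
4   click       134    5988      NaN
5     buy       524    7394      NaN
6   click       282     524      NaN
7    view       218     942      3.0
8  logout       560    2011      7.0
filter rows where retries >= 3:
   action  duration  kbytes  retries
7    view       218     942      3.0
8  logout       560    2011      7.0
add column kbytes_plus_10 = t['kbytes'] + 10:
   action  duration  kbytes  retries  kbytes_plus_10
7    view       218     942      3.0             952
8  logout       560    2011      7.0            2021
add column diff = t['kbytes_plus_10'] - t['kbytes']:
   action  duration  kbytes  retries  kbytes_plus_10  diff
7    view       218     942      3.0             952    10
8  logout       560    2011      7.0            2021    10
Reading off the mean of column 'diff', we get 10.0.

10.0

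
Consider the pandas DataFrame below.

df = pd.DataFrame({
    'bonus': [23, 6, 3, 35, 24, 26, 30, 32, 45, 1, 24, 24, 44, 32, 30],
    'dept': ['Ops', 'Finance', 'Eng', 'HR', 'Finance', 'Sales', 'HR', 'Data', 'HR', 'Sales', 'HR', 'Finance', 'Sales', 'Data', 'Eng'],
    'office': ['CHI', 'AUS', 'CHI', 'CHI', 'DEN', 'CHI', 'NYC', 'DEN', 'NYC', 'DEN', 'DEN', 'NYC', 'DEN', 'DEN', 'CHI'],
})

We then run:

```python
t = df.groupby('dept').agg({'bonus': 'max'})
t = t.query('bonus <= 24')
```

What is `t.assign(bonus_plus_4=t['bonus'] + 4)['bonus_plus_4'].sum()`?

group by dept, max of bonus:
         bonus
dept          
Data        32
Eng         30
Finance     24
HR          45
Ops         23
Sales       44
filter rows where bonus <= 24:
         bonus
dept          
Finance     24
Ops         23
add column bonus_plus_4 = t['bonus'] + 4:
         bonus  bonus_plus_4
dept                        
Finance     24            28
Ops         23            27
Hence 55.

55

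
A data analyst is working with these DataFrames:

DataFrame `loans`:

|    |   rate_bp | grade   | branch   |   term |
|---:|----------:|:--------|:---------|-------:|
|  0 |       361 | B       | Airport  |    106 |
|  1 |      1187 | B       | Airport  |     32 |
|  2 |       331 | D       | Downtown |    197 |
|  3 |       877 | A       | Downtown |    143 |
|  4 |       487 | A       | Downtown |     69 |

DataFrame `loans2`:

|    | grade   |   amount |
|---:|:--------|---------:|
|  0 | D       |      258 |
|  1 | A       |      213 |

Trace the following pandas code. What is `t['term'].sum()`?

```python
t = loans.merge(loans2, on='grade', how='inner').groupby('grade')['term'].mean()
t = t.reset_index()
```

merge on 'grade' (how='inner') → 3 rows:
   rate_bp grade    branch  term  amount
0      331     D  Downtown   197     258
1      877     A  Downtown   143     213
2      487     A  Downtown    69     213
group by grade, mean of term:
grade
A    106.0
D    197.0
Name: term, dtype: float64
reset_index():
  grade   term
0     A  106.0
1     D  197.0
Finally, sum of column 'term' = 303.0.

303.0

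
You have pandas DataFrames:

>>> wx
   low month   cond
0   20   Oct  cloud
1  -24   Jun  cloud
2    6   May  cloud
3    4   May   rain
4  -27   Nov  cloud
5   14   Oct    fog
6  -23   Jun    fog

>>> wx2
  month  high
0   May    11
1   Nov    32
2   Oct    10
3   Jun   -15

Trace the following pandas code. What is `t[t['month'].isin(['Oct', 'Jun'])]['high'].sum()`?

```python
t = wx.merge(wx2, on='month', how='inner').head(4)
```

-5

merge on 'month' (how='inner') → 7 rows:
   low month   cond  high
0   20   Oct  cloud    10
1  -24   Jun  cloud   -15
2    6   May  cloud    11
3    4   May   rain    11
4  -27   Nov  cloud    32
5   14   Oct    fog    10
6  -23   Jun    fog   -15
take first 4 rows:
   low month   cond  high
0   20   Oct  cloud    10
1  -24   Jun  cloud   -15
2    6   May  cloud    11
3    4   May   rain    11
filter rows where month in ['Oct', 'Jun']:
   low month   cond  high
0   20   Oct  cloud    10
1  -24   Jun  cloud   -15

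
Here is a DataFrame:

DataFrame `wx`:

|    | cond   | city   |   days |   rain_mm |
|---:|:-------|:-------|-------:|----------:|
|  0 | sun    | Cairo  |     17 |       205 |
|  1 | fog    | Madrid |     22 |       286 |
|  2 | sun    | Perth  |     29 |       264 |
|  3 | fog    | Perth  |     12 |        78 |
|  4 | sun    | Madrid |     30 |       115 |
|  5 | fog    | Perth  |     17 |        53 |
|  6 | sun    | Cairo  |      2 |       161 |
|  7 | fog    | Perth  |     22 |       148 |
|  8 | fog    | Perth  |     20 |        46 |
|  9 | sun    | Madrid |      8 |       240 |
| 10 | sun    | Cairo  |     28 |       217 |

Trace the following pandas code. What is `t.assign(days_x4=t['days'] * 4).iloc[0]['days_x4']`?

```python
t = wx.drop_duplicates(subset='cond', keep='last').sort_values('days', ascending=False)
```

drop duplicate cond (keep=last):
   cond   city  days  rain_mm
8   fog  Perth    20       46
10  sun  Cairo    28      217
sort by days descending:
   cond   city  days  rain_mm
10  sun  Cairo    28      217
8   fog  Perth    20       46
add column days_x4 = t['days'] * 4:
   cond   city  days  rain_mm  days_x4
10  sun  Cairo    28      217      112
8   fog  Perth    20       46       80
Hence 112.

112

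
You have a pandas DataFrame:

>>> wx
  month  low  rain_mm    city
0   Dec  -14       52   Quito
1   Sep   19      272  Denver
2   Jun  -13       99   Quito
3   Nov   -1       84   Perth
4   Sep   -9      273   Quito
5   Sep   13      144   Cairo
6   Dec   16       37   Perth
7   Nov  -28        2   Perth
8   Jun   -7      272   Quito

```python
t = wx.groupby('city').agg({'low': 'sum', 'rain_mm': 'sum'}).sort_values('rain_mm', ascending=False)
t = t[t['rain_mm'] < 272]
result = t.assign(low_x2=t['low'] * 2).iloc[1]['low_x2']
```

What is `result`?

-26

group by city: sum(low), sum(rain_mm):
        low  rain_mm
city                
Cairo    13      144
Denver   19      272
Perth   -13      123
Quito   -43      696
sort by rain_mm descending:
        low  rain_mm
city                
Quito   -43      696
Denver   19      272
Cairo    13      144
Perth   -13      123
filter rows where rain_mm < 272:
       low  rain_mm
city               
Cairo   13      144
Perth  -13      123
add column low_x2 = t['low'] * 2:
       low  rain_mm  low_x2
city                       
Cairo   13      144      26
Perth  -13      123     -26
Hence -26.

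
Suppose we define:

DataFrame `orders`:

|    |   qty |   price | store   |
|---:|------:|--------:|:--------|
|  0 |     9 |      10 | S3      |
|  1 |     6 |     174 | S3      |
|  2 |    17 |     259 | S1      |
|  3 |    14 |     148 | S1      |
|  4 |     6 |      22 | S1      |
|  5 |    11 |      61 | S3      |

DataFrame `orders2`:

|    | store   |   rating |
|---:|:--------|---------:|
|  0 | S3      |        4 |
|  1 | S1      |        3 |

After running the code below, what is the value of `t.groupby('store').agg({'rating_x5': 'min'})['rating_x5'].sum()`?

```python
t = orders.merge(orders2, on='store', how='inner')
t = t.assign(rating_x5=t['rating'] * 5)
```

merge on 'store' (how='inner') → 6 rows:
   qty  price store  rating
0    9     10    S3       4
1    6    174    S3       4
2   17    259    S1       3
3   14    148    S1       3
4    6     22    S1       3
5   11     61    S3       4
add column rating_x5 = t['rating'] * 5:
   qty  price store  rating  rating_x5
0    9     10    S3       4         20
1    6    174    S3       4         20
2   17    259    S1       3         15
3   14    148    S1       3         15
4    6     22    S1       3         15
5   11     61    S3       4         20
group by store, min of rating_x5:
       rating_x5
store           
S1            15
S3            20

35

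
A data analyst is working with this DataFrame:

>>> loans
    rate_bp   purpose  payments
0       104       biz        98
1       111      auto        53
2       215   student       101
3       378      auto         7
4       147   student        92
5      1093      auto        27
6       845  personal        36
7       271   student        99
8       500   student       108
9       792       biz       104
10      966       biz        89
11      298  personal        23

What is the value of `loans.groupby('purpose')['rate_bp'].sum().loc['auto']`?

1582

group by purpose, sum of rate_bp:
purpose
auto        1582
biz         1862
personal    1143
student     1133
Name: rate_bp, dtype: int64
The value at index 'auto' is 1582.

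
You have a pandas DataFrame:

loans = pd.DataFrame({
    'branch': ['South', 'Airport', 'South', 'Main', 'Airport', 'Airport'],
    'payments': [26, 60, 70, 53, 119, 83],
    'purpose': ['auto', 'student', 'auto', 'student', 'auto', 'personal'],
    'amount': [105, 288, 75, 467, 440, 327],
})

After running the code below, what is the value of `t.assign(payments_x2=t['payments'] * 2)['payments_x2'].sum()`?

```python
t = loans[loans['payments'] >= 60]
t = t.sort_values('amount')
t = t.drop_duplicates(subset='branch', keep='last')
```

filter rows where payments >= 60:
    branch  payments   purpose  amount
1  Airport        60   student     288
2    South        70      auto      75
4  Airport       119      auto     440
5  Airport        83  personal     327
sort by amount:
    branch  payments   purpose  amount
2    South        70      auto      75
1  Airport        60   student     288
5  Airport        83  personal     327
4  Airport       119      auto     440
drop duplicate branch (keep=last):
    branch  payments purpose  amount
2    South        70    auto      75
4  Airport       119    auto     440
add column payments_x2 = t['payments'] * 2:
    branch  payments purpose  amount  payments_x2
2    South        70    auto      75          140
4  Airport       119    auto     440          238
So sum() = 378.

378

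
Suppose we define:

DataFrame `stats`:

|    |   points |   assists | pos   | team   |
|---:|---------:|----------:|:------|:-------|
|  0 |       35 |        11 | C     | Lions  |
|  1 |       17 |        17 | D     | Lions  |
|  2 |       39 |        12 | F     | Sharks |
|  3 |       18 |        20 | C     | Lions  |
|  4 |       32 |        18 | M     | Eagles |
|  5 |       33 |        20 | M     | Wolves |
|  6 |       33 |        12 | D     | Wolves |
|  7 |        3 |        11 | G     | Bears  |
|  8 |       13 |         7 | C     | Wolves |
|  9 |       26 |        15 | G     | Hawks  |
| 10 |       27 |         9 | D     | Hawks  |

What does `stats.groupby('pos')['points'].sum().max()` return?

77

group by pos, sum of points:
pos
C    66
D    77
F    39
G    29
M    65
Name: points, dtype: int64
Then the max of the resulting series: 77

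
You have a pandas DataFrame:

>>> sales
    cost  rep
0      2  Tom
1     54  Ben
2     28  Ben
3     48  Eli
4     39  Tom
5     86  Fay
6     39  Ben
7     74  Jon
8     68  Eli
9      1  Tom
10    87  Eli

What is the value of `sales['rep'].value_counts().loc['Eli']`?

3

value_counts of rep:
rep
Tom    3
Ben    3
Eli    3
Fay    1
Jon    1
Name: count, dtype: int64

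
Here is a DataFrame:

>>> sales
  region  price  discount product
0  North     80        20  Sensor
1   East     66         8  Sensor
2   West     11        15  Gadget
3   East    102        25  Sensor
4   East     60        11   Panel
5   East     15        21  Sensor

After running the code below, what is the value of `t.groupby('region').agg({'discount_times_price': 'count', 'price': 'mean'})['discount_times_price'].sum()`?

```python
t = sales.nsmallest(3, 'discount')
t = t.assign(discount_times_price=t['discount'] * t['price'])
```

take 3 rows with smallest discount:
  region  price  discount product
1   East     66         8  Sensor
4   East     60        11   Panel
2   West     11        15  Gadget
add column discount_times_price = t['discount'] * t['price']:
  region  price  discount product  discount_times_price
1   East     66         8  Sensor                   528
4   East     60        11   Panel                   660
2   West     11        15  Gadget                   165
group by region: count(discount_times_price), mean(price):
        discount_times_price  price
region                             
East                       2   63.0
West                       1   11.0
Reading off the sum of column 'discount_times_price', we get 3.

3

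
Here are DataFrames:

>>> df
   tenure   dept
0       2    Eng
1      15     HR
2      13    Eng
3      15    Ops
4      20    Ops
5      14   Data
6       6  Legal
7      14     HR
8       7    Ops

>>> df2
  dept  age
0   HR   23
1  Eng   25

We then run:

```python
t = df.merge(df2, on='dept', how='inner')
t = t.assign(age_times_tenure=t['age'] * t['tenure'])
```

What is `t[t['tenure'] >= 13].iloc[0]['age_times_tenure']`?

merge on 'dept' (how='inner') → 4 rows:
   tenure dept  age
0       2  Eng   25
1      15   HR   23
2      13  Eng   25
3      14   HR   23
add column age_times_tenure = t['age'] * t['tenure']:
   tenure dept  age  age_times_tenure
0       2  Eng   25                50
1      15   HR   23               345
2      13  Eng   25               325
3      14   HR   23               322
filter rows where tenure >= 13:
   tenure dept  age  age_times_tenure
1      15   HR   23               345
2      13  Eng   25               325
3      14   HR   23               322

345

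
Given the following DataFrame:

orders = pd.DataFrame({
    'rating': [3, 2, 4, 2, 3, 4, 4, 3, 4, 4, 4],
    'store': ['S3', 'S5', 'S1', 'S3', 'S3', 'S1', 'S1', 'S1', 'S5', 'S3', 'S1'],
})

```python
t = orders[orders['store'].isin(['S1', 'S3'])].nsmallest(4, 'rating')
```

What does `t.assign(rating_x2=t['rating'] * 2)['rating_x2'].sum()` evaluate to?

22

filter rows where store in ['S1', 'S3']:
    rating store
0        3    S3
2        4    S1
3        2    S3
4        3    S3
5        4    S1
6        4    S1
7        3    S1
9        4    S3
10       4    S1
take 4 rows with smallest rating:
   rating store
3       2    S3
0       3    S3
4       3    S3
7       3    S1
add column rating_x2 = t['rating'] * 2:
   rating store  rating_x2
3       2    S3          4
0       3    S3          6
4       3    S3          6
7       3    S1          6
Reading off the sum of column 'rating_x2', we get 22.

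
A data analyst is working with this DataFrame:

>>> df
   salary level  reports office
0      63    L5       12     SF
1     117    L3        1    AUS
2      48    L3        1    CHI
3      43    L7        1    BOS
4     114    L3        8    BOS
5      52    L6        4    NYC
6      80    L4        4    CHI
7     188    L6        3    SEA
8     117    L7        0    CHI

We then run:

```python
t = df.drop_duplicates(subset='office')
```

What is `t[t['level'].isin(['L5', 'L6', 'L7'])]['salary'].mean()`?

drop duplicate office (keep=first):
   salary level  reports office
0      63    L5       12     SF
1     117    L3        1    AUS
2      48    L3        1    CHI
3      43    L7        1    BOS
5      52    L6        4    NYC
7     188    L6        3    SEA
filter rows where level in ['L5', 'L6', 'L7']:
   salary level  reports office
0      63    L5       12     SF
3      43    L7        1    BOS
5      52    L6        4    NYC
7     188    L6        3    SEA
Hence 86.5.

86.5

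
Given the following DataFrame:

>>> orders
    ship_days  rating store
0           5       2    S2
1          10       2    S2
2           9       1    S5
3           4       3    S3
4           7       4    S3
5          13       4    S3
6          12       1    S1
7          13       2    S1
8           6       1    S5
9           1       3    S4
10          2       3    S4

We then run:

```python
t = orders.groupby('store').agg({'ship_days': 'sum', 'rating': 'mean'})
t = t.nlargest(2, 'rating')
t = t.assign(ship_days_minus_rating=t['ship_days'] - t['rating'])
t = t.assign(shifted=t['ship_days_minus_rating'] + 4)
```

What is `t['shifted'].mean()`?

14.1666666667

group by store: sum(ship_days), mean(rating):
       ship_days    rating
store                     
S1            25  1.500000
S2            15  2.000000
S3            24  3.666667
S4             3  3.000000
S5            15  1.000000
take 2 rows with largest rating:
       ship_days    rating
store                     
S3            24  3.666667
S4             3  3.000000
add column ship_days_minus_rating = t['ship_days'] - t['rating']:
       ship_days    rating  ship_days_minus_rating
store                                             
S3            24  3.666667               20.333333
S4             3  3.000000                0.000000
add column shifted = t['ship_days_minus_rating'] + 4:
       ship_days    rating  ship_days_minus_rating    shifted
store                                                        
S3            24  3.666667               20.333333  24.333333
S4             3  3.000000                0.000000   4.000000
Reading off the mean of column 'shifted', we get 14.1666666667.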